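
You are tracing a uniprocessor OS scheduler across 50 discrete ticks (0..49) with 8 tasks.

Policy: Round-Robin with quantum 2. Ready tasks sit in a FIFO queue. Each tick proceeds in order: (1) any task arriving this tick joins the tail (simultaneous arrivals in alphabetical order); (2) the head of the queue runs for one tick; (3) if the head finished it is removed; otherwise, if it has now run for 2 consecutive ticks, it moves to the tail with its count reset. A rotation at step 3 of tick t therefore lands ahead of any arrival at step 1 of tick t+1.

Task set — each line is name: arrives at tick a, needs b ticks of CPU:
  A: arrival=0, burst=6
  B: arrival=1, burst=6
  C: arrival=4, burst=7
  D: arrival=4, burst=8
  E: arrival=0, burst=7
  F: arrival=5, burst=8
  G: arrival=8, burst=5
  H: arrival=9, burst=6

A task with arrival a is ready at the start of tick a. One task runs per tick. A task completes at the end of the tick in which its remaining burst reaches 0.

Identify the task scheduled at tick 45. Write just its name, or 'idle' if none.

running at tick 45 = G

t=0: queue=[A,E] q_used=0 → run A
t=1: queue=[A,E,B] q_used=1 → run A
t=2: queue=[E,B,A] q_used=0 → run E
t=3: queue=[E,B,A] q_used=1 → run E
t=4: queue=[B,A,E,C,D] q_used=0 → run B
t=5: queue=[B,A,E,C,D,F] q_used=1 → run B
t=6: queue=[A,E,C,D,F,B] q_used=0 → run A
t=7: queue=[A,E,C,D,F,B] q_used=1 → run A
t=8: queue=[E,C,D,F,B,A,G] q_used=0 → run E
t=9: queue=[E,C,D,F,B,A,G,H] q_used=1 → run E
t=10: queue=[C,D,F,B,A,G,H,E] q_used=0 → run C
t=11: queue=[C,D,F,B,A,G,H,E] q_used=1 → run C
t=12: queue=[D,F,B,A,G,H,E,C] q_used=0 → run D
t=13: queue=[D,F,B,A,G,H,E,C] q_used=1 → run D
t=14: queue=[F,B,A,G,H,E,C,D] q_used=0 → run F
t=15: queue=[F,B,A,G,H,E,C,D] q_used=1 → run F
t=16: queue=[B,A,G,H,E,C,D,F] q_used=0 → run B
t=17: queue=[B,A,G,H,E,C,D,F] q_used=1 → run B
t=18: queue=[A,G,H,E,C,D,F,B] q_used=0 → run A
t=19: queue=[A,G,H,E,C,D,F,B] q_used=1 → run A
t=20: queue=[G,H,E,C,D,F,B] q_used=0 → run G
t=21: queue=[G,H,E,C,D,F,B] q_used=1 → run G
t=22: queue=[H,E,C,D,F,B,G] q_used=0 → run H
t=23: queue=[H,E,C,D,F,B,G] q_used=1 → run H
t=24: queue=[E,C,D,F,B,G,H] q_used=0 → run E
t=25: queue=[E,C,D,F,B,G,H] q_used=1 → run E
t=26: queue=[C,D,F,B,G,H,E] q_used=0 → run C
t=27: queue=[C,D,F,B,G,H,E] q_used=1 → run C
t=28: queue=[D,F,B,G,H,E,C] q_used=0 → run D
t=29: queue=[D,F,B,G,H,E,C] q_used=1 → run D
t=30: queue=[F,B,G,H,E,C,D] q_used=0 → run F
t=31: queue=[F,B,G,H,E,C,D] q_used=1 → run F
t=32: queue=[B,G,H,E,C,D,F] q_used=0 → run B
t=33: queue=[B,G,H,E,C,D,F] q_used=1 → run B
t=34: queue=[G,H,E,C,D,F] q_used=0 → run G
t=35: queue=[G,H,E,C,D,F] q_used=1 → run G
t=36: queue=[H,E,C,D,F,G] q_used=0 → run H
t=37: queue=[H,E,C,D,F,G] q_used=1 → run H
t=38: queue=[E,C,D,F,G,H] q_used=0 → run E
t=39: queue=[C,D,F,G,H] q_used=0 → run C
t=40: queue=[C,D,F,G,H] q_used=1 → run C
t=41: queue=[D,F,G,H,C] q_used=0 → run D
t=42: queue=[D,F,G,H,C] q_used=1 → run D
t=43: queue=[F,G,H,C,D] q_used=0 → run F
t=44: queue=[F,G,H,C,D] q_used=1 → run F
t=45: queue=[G,H,C,D,F] q_used=0 → run G
t=46: queue=[H,C,D,F] q_used=0 → run H
t=47: queue=[H,C,D,F] q_used=1 → run H
t=48: queue=[C,D,F] q_used=0 → run C
t=49: queue=[D,F] q_used=0 → run D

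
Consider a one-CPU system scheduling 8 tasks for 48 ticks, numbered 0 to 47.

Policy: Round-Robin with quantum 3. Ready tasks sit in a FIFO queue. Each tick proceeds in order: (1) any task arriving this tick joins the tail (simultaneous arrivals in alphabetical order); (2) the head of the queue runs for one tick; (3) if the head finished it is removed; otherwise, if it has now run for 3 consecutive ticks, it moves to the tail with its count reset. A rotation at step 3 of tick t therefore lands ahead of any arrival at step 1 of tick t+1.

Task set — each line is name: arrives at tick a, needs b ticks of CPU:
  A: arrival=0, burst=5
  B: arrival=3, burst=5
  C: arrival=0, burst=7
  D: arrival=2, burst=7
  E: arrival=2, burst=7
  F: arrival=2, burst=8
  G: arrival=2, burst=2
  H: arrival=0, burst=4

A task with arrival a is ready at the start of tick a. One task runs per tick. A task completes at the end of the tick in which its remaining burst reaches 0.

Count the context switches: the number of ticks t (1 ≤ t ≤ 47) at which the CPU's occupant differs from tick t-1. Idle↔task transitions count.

context switches = 19

t=0: queue=[A,C,H] q_used=0 → run A
t=1: queue=[A,C,H] q_used=1 → run A
t=2: queue=[A,C,H,D,E,F,G] q_used=2 → run A
t=3: queue=[C,H,D,E,F,G,A,B] q_used=0 → run C
t=4: queue=[C,H,D,E,F,G,A,B] q_used=1 → run C
t=5: queue=[C,H,D,E,F,G,A,B] q_used=2 → run C
t=6: queue=[H,D,E,F,G,A,B,C] q_used=0 → run H
t=7: queue=[H,D,E,F,G,A,B,C] q_used=1 → run H
t=8: queue=[H,D,E,F,G,A,B,C] q_used=2 → run H
t=9: queue=[D,E,F,G,A,B,C,H] q_used=0 → run D
t=10: queue=[D,E,F,G,A,B,C,H] q_used=1 → run D
t=11: queue=[D,E,F,G,A,B,C,H] q_used=2 → run D
t=12: queue=[E,F,G,A,B,C,H,D] q_used=0 → run E
t=13: queue=[E,F,G,A,B,C,H,D] q_used=1 → run E
t=14: queue=[E,F,G,A,B,C,H,D] q_used=2 → run E
t=15: queue=[F,G,A,B,C,H,D,E] q_used=0 → run F
t=16: queue=[F,G,A,B,C,H,D,E] q_used=1 → run F
t=17: queue=[F,G,A,B,C,H,D,E] q_used=2 → run F
t=18: queue=[G,A,B,C,H,D,E,F] q_used=0 → run G
t=19: queue=[G,A,B,C,H,D,E,F] q_used=1 → run G
t=20: queue=[A,B,C,H,D,E,F] q_used=0 → run A
t=21: queue=[A,B,C,H,D,E,F] q_used=1 → run A
t=22: queue=[B,C,H,D,E,F] q_used=0 → run B
t=23: queue=[B,C,H,D,E,F] q_used=1 → run B
t=24: queue=[B,C,H,D,E,F] q_used=2 → run B
t=25: queue=[C,H,D,E,F,B] q_used=0 → run C
t=26: queue=[C,H,D,E,F,B] q_used=1 → run C
t=27: queue=[C,H,D,E,F,B] q_used=2 → run C
t=28: queue=[H,D,E,F,B,C] q_used=0 → run H
t=29: queue=[D,E,F,B,C] q_used=0 → run D
t=30: queue=[D,E,F,B,C] q_used=1 → run D
t=31: queue=[D,E,F,B,C] q_used=2 → run D
t=32: queue=[E,F,B,C,D] q_used=0 → run E
t=33: queue=[E,F,B,C,D] q_used=1 → run E
t=34: queue=[E,F,B,C,D] q_used=2 → run E
t=35: queue=[F,B,C,D,E] q_used=0 → run F
t=36: queue=[F,B,C,D,E] q_used=1 → run F
t=37: queue=[F,B,C,D,E] q_used=2 → run F
t=38: queue=[B,C,D,E,F] q_used=0 → run B
t=39: queue=[B,C,D,E,F] q_used=1 → run B
t=40: queue=[C,D,E,F] q_used=0 → run C
t=41: queue=[D,E,F] q_used=0 → run D
t=42: queue=[E,F] q_used=0 → run E
t=43: queue=[F] q_used=0 → run F
t=44: queue=[F] q_used=1 → run F
t=45: (idle)
t=46: (idle)
t=47: (idle)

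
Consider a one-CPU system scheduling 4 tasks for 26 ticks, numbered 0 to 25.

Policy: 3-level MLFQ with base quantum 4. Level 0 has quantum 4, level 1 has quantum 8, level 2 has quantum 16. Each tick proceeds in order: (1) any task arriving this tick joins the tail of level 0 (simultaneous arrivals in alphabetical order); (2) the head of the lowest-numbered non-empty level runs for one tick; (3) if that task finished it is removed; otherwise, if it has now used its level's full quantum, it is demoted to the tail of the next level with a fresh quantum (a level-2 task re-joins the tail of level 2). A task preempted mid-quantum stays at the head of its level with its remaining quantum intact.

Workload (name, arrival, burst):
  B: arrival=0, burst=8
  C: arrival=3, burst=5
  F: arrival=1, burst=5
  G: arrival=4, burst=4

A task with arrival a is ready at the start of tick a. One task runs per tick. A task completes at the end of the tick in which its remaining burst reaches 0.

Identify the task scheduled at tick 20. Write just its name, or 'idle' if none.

t=0: L0/L1/L2 = B/-/- → run B
t=1: L0/L1/L2 = BF/-/- → run B
t=2: L0/L1/L2 = BF/-/- → run B
t=3: L0/L1/L2 = BFC/-/- → run B
t=4: L0/L1/L2 = FCG/B/- → run F
t=5: L0/L1/L2 = FCG/B/- → run F
t=6: L0/L1/L2 = FCG/B/- → run F
t=7: L0/L1/L2 = FCG/B/- → run F
t=8: L0/L1/L2 = CG/BF/- → run C
t=9: L0/L1/L2 = CG/BF/- → run C
t=10: L0/L1/L2 = CG/BF/- → run C
t=11: L0/L1/L2 = CG/BF/- → run C
t=12: L0/L1/L2 = G/BFC/- → run G
t=13: L0/L1/L2 = G/BFC/- → run G
t=14: L0/L1/L2 = G/BFC/- → run G
t=15: L0/L1/L2 = G/BFC/- → run G
t=16: L0/L1/L2 = -/BFC/- → run B
t=17: L0/L1/L2 = -/BFC/- → run B
t=18: L0/L1/L2 = -/BFC/- → run B
t=19: L0/L1/L2 = -/BFC/- → run B
t=20: L0/L1/L2 = -/FC/- → run F
t=21: L0/L1/L2 = -/C/- → run C
t=22: (idle)
t=23: (idle)
t=24: (idle)
t=25: (idle)

running at tick 20 = F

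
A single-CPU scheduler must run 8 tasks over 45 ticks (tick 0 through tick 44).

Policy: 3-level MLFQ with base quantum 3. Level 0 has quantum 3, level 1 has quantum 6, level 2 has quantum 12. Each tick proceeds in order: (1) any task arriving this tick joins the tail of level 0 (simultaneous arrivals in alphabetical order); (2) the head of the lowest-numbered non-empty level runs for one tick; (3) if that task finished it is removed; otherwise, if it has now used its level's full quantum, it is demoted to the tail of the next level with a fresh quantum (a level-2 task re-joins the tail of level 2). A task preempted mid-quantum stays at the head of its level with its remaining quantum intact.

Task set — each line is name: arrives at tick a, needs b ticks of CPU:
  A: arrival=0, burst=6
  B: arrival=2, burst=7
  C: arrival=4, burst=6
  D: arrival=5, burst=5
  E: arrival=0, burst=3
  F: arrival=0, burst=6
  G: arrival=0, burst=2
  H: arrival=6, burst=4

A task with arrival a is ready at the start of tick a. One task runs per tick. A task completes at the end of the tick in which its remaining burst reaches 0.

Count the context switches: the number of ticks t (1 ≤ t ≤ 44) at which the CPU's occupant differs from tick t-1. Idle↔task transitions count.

t=0: L0/L1/L2 = AEFG/-/- → run A
t=1: L0/L1/L2 = AEFG/-/- → run A
t=2: L0/L1/L2 = AEFGB/-/- → run A
t=3: L0/L1/L2 = EFGB/A/- → run E
t=4: L0/L1/L2 = EFGBC/A/- → run E
t=5: L0/L1/L2 = EFGBCD/A/- → run E
t=6: L0/L1/L2 = FGBCDH/A/- → run F
t=7: L0/L1/L2 = FGBCDH/A/- → run F
t=8: L0/L1/L2 = FGBCDH/A/- → run F
t=9: L0/L1/L2 = GBCDH/AF/- → run G
t=10: L0/L1/L2 = GBCDH/AF/- → run G
t=11: L0/L1/L2 = BCDH/AF/- → run B
t=12: L0/L1/L2 = BCDH/AF/- → run B
t=13: L0/L1/L2 = BCDH/AF/- → run B
t=14: L0/L1/L2 = CDH/AFB/- → run C
t=15: L0/L1/L2 = CDH/AFB/- → run C
t=16: L0/L1/L2 = CDH/AFB/- → run C
t=17: L0/L1/L2 = DH/AFBC/- → run D
t=18: L0/L1/L2 = DH/AFBC/- → run D
t=19: L0/L1/L2 = DH/AFBC/- → run D
t=20: L0/L1/L2 = H/AFBCD/- → run H
t=21: L0/L1/L2 = H/AFBCD/- → run H
t=22: L0/L1/L2 = H/AFBCD/- → run H
t=23: L0/L1/L2 = -/AFBCDH/- → run A
t=24: L0/L1/L2 = -/AFBCDH/- → run A
t=25: L0/L1/L2 = -/AFBCDH/- → run A
t=26: L0/L1/L2 = -/FBCDH/- → run F
t=27: L0/L1/L2 = -/FBCDH/- → run F
t=28: L0/L1/L2 = -/FBCDH/- → run F
t=29: L0/L1/L2 = -/BCDH/- → run B
t=30: L0/L1/L2 = -/BCDH/- → run B
t=31: L0/L1/L2 = -/BCDH/- → run B
t=32: L0/L1/L2 = -/BCDH/- → run B
t=33: L0/L1/L2 = -/CDH/- → run C
t=34: L0/L1/L2 = -/CDH/- → run C
t=35: L0/L1/L2 = -/CDH/- → run C
t=36: L0/L1/L2 = -/DH/- → run D
t=37: L0/L1/L2 = -/DH/- → run D
t=38: L0/L1/L2 = -/H/- → run H
t=39: (idle)
t=40: (idle)
t=41: (idle)
t=42: (idle)
t=43: (idle)
t=44: (idle)

context switches = 14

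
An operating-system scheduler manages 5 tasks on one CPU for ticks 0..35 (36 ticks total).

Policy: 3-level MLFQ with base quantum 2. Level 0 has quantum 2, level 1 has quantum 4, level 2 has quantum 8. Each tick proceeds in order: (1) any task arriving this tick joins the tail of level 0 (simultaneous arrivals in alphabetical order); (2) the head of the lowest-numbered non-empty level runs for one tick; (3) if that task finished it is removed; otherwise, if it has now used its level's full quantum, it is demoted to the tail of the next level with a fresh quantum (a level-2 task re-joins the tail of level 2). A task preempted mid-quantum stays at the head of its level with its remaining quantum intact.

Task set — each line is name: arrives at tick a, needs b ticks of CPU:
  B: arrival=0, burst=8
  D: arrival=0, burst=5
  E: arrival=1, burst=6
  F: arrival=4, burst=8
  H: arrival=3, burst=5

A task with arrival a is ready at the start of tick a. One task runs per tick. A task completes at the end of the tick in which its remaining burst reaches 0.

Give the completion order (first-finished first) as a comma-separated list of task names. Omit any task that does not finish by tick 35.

t=0: L0/L1/L2 = BD/-/- → run B
t=1: L0/L1/L2 = BDE/-/- → run B
t=2: L0/L1/L2 = DE/B/- → run D
t=3: L0/L1/L2 = DEH/B/- → run D
t=4: L0/L1/L2 = EHF/BD/- → run E
t=5: L0/L1/L2 = EHF/BD/- → run E
t=6: L0/L1/L2 = HF/BDE/- → run H
t=7: L0/L1/L2 = HF/BDE/- → run H
t=8: L0/L1/L2 = F/BDEH/- → run F
t=9: L0/L1/L2 = F/BDEH/- → run F
t=10: L0/L1/L2 = -/BDEHF/- → run B
t=11: L0/L1/L2 = -/BDEHF/- → run B
t=12: L0/L1/L2 = -/BDEHF/- → run B
t=13: L0/L1/L2 = -/BDEHF/- → run B
t=14: L0/L1/L2 = -/DEHF/B → run D
t=15: L0/L1/L2 = -/DEHF/B → run D
t=16: L0/L1/L2 = -/DEHF/B → run D
t=17: L0/L1/L2 = -/EHF/B → run E
t=18: L0/L1/L2 = -/EHF/B → run E
t=19: L0/L1/L2 = -/EHF/B → run E
t=20: L0/L1/L2 = -/EHF/B → run E
t=21: L0/L1/L2 = -/HF/B → run H
t=22: L0/L1/L2 = -/HF/B → run H
t=23: L0/L1/L2 = -/HF/B → run H
t=24: L0/L1/L2 = -/F/B → run F
t=25: L0/L1/L2 = -/F/B → run F
t=26: L0/L1/L2 = -/F/B → run F
t=27: L0/L1/L2 = -/F/B → run F
t=28: L0/L1/L2 = -/-/BF → run B
t=29: L0/L1/L2 = -/-/BF → run B
t=30: L0/L1/L2 = -/-/F → run F
t=31: L0/L1/L2 = -/-/F → run F
t=32: (idle)
t=33: (idle)
t=34: (idle)
t=35: (idle)

completion order = D, E, H, B, F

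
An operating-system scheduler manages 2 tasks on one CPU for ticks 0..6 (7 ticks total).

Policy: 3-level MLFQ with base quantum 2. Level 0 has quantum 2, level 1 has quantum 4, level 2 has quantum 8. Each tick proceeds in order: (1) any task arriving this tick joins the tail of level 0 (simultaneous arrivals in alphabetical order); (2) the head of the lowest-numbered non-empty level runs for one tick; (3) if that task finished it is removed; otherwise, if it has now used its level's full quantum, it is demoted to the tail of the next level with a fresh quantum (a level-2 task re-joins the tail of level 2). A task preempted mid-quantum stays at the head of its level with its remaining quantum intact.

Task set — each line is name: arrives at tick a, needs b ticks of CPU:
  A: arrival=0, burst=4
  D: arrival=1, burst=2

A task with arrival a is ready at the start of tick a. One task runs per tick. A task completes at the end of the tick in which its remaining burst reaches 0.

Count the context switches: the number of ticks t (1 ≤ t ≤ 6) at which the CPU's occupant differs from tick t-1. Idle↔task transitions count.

context switches = 3

t=0: L0/L1/L2 = A/-/- → run A
t=1: L0/L1/L2 = AD/-/- → run A
t=2: L0/L1/L2 = D/A/- → run D
t=3: L0/L1/L2 = D/A/- → run D
t=4: L0/L1/L2 = -/A/- → run A
t=5: L0/L1/L2 = -/A/- → run A
t=6: (idle)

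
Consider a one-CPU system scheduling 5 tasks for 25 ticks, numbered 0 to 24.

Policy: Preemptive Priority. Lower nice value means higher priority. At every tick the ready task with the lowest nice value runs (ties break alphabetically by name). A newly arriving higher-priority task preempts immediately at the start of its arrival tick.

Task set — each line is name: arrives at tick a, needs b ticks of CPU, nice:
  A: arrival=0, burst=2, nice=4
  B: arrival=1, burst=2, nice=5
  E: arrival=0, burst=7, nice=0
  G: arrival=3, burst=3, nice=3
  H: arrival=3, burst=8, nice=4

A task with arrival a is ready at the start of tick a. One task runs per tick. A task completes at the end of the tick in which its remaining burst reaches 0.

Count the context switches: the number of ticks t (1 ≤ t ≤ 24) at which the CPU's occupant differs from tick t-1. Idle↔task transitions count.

context switches = 5

t=0: ready={A,E} → run E
t=1: ready={A,B,E} → run E
t=2: ready={A,B,E} → run E
t=3: ready={A,B,E,G,H} → run E
t=4: ready={A,B,E,G,H} → run E
t=5: ready={A,B,E,G,H} → run E
t=6: ready={A,B,E,G,H} → run E
t=7: ready={A,B,G,H} → run G
t=8: ready={A,B,G,H} → run G
t=9: ready={A,B,G,H} → run G
t=10: ready={A,B,H} → run A
t=11: ready={A,B,H} → run A
t=12: ready={B,H} → run H
t=13: ready={B,H} → run H
t=14: ready={B,H} → run H
t=15: ready={B,H} → run H
t=16: ready={B,H} → run H
t=17: ready={B,H} → run H
t=18: ready={B,H} → run H
t=19: ready={B,H} → run H
t=20: ready={B} → run B
t=21: ready={B} → run B
t=22: (idle)
t=23: (idle)
t=24: (idle)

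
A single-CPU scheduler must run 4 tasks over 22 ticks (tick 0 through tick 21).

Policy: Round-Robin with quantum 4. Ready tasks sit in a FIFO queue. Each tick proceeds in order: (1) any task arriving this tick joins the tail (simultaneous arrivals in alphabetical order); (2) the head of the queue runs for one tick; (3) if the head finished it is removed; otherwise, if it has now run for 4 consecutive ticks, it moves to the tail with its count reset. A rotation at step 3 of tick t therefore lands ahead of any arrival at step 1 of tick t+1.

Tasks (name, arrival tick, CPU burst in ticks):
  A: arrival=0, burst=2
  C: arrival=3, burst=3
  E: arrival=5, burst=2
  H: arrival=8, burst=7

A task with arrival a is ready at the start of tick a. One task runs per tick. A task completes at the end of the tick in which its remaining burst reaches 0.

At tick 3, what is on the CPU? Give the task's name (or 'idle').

running at tick 3 = C

t=0: queue=[A] q_used=0 → run A
t=1: queue=[A] q_used=1 → run A
t=2: (idle)
t=3: queue=[C] q_used=0 → run C
t=4: queue=[C] q_used=1 → run C
t=5: queue=[C,E] q_used=2 → run C
t=6: queue=[E] q_used=0 → run E
t=7: queue=[E] q_used=1 → run E
t=8: queue=[H] q_used=0 → run H
t=9: queue=[H] q_used=1 → run H
t=10: queue=[H] q_used=2 → run H
t=11: queue=[H] q_used=3 → run H
t=12: queue=[H] q_used=0 → run H
t=13: queue=[H] q_used=1 → run H
t=14: queue=[H] q_used=2 → run H
t=15: (idle)
t=16: (idle)
t=17: (idle)
t=18: (idle)
t=19: (idle)
t=20: (idle)
t=21: (idle)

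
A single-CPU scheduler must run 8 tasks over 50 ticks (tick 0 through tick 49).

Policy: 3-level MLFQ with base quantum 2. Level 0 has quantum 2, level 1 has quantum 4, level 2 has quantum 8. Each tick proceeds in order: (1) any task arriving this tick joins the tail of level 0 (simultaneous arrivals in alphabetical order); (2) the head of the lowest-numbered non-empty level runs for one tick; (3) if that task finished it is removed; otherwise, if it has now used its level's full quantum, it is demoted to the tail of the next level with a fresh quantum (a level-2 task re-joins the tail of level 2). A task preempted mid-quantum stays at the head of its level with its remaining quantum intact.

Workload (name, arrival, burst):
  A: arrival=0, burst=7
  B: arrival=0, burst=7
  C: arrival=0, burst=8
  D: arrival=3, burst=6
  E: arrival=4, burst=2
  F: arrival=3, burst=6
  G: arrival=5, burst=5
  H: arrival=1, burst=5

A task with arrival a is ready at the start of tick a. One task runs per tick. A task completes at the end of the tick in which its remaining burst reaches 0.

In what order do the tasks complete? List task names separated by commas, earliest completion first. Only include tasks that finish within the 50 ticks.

completion order = E, H, D, F, G, A, B, C

t=0: L0/L1/L2 = ABC/-/- → run A
t=1: L0/L1/L2 = ABCH/-/- → run A
t=2: L0/L1/L2 = BCH/A/- → run B
t=3: L0/L1/L2 = BCHDF/A/- → run B
t=4: L0/L1/L2 = CHDFE/AB/- → run C
t=5: L0/L1/L2 = CHDFEG/AB/- → run C
t=6: L0/L1/L2 = HDFEG/ABC/- → run H
t=7: L0/L1/L2 = HDFEG/ABC/- → run H
t=8: L0/L1/L2 = DFEG/ABCH/- → run D
t=9: L0/L1/L2 = DFEG/ABCH/- → run D
t=10: L0/L1/L2 = FEG/ABCHD/- → run F
t=11: L0/L1/L2 = FEG/ABCHD/- → run F
t=12: L0/L1/L2 = EG/ABCHDF/- → run E
t=13: L0/L1/L2 = EG/ABCHDF/- → run E
t=14: L0/L1/L2 = G/ABCHDF/- → run G
t=15: L0/L1/L2 = G/ABCHDF/- → run G
t=16: L0/L1/L2 = -/ABCHDFG/- → run A
t=17: L0/L1/L2 = -/ABCHDFG/- → run A
t=18: L0/L1/L2 = -/ABCHDFG/- → run A
t=19: L0/L1/L2 = -/ABCHDFG/- → run A
t=20: L0/L1/L2 = -/BCHDFG/A → run B
t=21: L0/L1/L2 = -/BCHDFG/A → run B
t=22: L0/L1/L2 = -/BCHDFG/A → run B
t=23: L0/L1/L2 = -/BCHDFG/A → run B
t=24: L0/L1/L2 = -/CHDFG/AB → run C
t=25: L0/L1/L2 = -/CHDFG/AB → run C
t=26: L0/L1/L2 = -/CHDFG/AB → run C
t=27: L0/L1/L2 = -/CHDFG/AB → run C
t=28: L0/L1/L2 = -/HDFG/ABC → run H
t=29: L0/L1/L2 = -/HDFG/ABC → run H
t=30: L0/L1/L2 = -/HDFG/ABC → run H
t=31: L0/L1/L2 = -/DFG/ABC → run D
t=32: L0/L1/L2 = -/DFG/ABC → run D
t=33: L0/L1/L2 = -/DFG/ABC → run D
t=34: L0/L1/L2 = -/DFG/ABC → run D
t=35: L0/L1/L2 = -/FG/ABC → run F
t=36: L0/L1/L2 = -/FG/ABC → run F
t=37: L0/L1/L2 = -/FG/ABC → run F
t=38: L0/L1/L2 = -/FG/ABC → run F
t=39: L0/L1/L2 = -/G/ABC → run G
t=40: L0/L1/L2 = -/G/ABC → run G
t=41: L0/L1/L2 = -/G/ABC → run G
t=42: L0/L1/L2 = -/-/ABC → run A
t=43: L0/L1/L2 = -/-/BC → run B
t=44: L0/L1/L2 = -/-/C → run C
t=45: L0/L1/L2 = -/-/C → run C
t=46: (idle)
t=47: (idle)
t=48: (idle)
t=49: (idle)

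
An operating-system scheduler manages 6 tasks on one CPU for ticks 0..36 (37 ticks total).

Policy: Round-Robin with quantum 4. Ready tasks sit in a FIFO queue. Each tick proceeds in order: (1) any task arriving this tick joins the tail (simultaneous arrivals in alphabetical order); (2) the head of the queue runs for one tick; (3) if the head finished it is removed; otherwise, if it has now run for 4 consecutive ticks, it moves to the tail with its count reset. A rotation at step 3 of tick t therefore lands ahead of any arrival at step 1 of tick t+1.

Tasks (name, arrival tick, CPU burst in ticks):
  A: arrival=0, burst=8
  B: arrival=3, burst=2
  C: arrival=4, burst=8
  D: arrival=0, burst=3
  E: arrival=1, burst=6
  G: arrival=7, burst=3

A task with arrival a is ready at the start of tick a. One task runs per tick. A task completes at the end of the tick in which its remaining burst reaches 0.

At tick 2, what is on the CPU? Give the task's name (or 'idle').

running at tick 2 = A

t=0: queue=[A,D] q_used=0 → run A
t=1: queue=[A,D,E] q_used=1 → run A
t=2: queue=[A,D,E] q_used=2 → run A
t=3: queue=[A,D,E,B] q_used=3 → run A
t=4: queue=[D,E,B,A,C] q_used=0 → run D
t=5: queue=[D,E,B,A,C] q_used=1 → run D
t=6: queue=[D,E,B,A,C] q_used=2 → run D
t=7: queue=[E,B,A,C,G] q_used=0 → run E
t=8: queue=[E,B,A,C,G] q_used=1 → run E
t=9: queue=[E,B,A,C,G] q_used=2 → run E
t=10: queue=[E,B,A,C,G] q_used=3 → run E
t=11: queue=[B,A,C,G,E] q_used=0 → run B
t=12: queue=[B,A,C,G,E] q_used=1 → run B
t=13: queue=[A,C,G,E] q_used=0 → run A
t=14: queue=[A,C,G,E] q_used=1 → run A
t=15: queue=[A,C,G,E] q_used=2 → run A
t=16: queue=[A,C,G,E] q_used=3 → run A
t=17: queue=[C,G,E] q_used=0 → run C
t=18: queue=[C,G,E] q_used=1 → run C
t=19: queue=[C,G,E] q_used=2 → run C
t=20: queue=[C,G,E] q_used=3 → run C
t=21: queue=[G,E,C] q_used=0 → run G
t=22: queue=[G,E,C] q_used=1 → run G
t=23: queue=[G,E,C] q_used=2 → run G
t=24: queue=[E,C] q_used=0 → run E
t=25: queue=[E,C] q_used=1 → run E
t=26: queue=[C] q_used=0 → run C
t=27: queue=[C] q_used=1 → run C
t=28: queue=[C] q_used=2 → run C
t=29: queue=[C] q_used=3 → run C
t=30: (idle)
t=31: (idle)
t=32: (idle)
t=33: (idle)
t=34: (idle)
t=35: (idle)
t=36: (idle)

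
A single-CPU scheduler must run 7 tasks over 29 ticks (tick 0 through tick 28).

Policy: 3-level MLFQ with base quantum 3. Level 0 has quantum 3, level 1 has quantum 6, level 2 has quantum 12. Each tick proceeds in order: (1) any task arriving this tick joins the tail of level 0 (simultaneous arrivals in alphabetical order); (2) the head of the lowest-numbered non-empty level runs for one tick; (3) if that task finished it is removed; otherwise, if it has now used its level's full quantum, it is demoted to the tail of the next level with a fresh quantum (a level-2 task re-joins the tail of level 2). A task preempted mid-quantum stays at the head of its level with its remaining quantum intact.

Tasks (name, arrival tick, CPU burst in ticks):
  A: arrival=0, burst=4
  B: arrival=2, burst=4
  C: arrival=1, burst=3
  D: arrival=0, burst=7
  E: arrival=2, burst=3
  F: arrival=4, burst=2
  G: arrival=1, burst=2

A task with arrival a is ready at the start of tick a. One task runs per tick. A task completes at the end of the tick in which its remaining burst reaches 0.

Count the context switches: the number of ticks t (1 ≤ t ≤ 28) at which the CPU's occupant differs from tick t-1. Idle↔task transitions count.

t=0: L0/L1/L2 = AD/-/- → run A
t=1: L0/L1/L2 = ADCG/-/- → run A
t=2: L0/L1/L2 = ADCGBE/-/- → run A
t=3: L0/L1/L2 = DCGBE/A/- → run D
t=4: L0/L1/L2 = DCGBEF/A/- → run D
t=5: L0/L1/L2 = DCGBEF/A/- → run D
t=6: L0/L1/L2 = CGBEF/AD/- → run C
t=7: L0/L1/L2 = CGBEF/AD/- → run C
t=8: L0/L1/L2 = CGBEF/AD/- → run C
t=9: L0/L1/L2 = GBEF/AD/- → run G
t=10: L0/L1/L2 = GBEF/AD/- → run G
t=11: L0/L1/L2 = BEF/AD/- → run B
t=12: L0/L1/L2 = BEF/AD/- → run B
t=13: L0/L1/L2 = BEF/AD/- → run B
t=14: L0/L1/L2 = EF/ADB/- → run E
t=15: L0/L1/L2 = EF/ADB/- → run E
t=16: L0/L1/L2 = EF/ADB/- → run E
t=17: L0/L1/L2 = F/ADB/- → run F
t=18: L0/L1/L2 = F/ADB/- → run F
t=19: L0/L1/L2 = -/ADB/- → run A
t=20: L0/L1/L2 = -/DB/- → run D
t=21: L0/L1/L2 = -/DB/- → run D
t=22: L0/L1/L2 = -/DB/- → run D
t=23: L0/L1/L2 = -/DB/- → run D
t=24: L0/L1/L2 = -/B/- → run B
t=25: (idle)
t=26: (idle)
t=27: (idle)
t=28: (idle)

context switches = 10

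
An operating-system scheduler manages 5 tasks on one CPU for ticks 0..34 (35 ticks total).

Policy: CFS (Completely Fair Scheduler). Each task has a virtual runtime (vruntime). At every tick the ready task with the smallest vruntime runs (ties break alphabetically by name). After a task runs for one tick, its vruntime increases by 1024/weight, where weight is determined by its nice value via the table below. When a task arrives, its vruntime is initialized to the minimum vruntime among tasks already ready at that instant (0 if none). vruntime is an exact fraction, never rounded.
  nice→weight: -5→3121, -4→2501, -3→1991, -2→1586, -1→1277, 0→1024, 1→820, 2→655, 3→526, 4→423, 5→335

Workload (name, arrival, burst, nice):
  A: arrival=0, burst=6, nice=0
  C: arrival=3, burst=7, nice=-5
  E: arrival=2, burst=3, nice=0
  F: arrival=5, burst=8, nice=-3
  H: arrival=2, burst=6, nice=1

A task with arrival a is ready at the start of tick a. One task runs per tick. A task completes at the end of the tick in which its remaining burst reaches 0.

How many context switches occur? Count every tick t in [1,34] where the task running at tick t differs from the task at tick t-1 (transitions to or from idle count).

t=0: vr[A=0] → run A
t=1: vr[A=1] → run A
t=2: vr[A=2 E=2 H=2] → run A
t=3: vr[A=3 C=2 E=2 H=2] → run C
t=4: vr[A=3 C=7266/3121 E=2 H=2] → run E
t=5: vr[A=3 C=7266/3121 E=3 F=2 H=2] → run F
t=6: vr[A=3 C=7266/3121 E=3 F=5006/1991 H=2] → run H
t=7: vr[A=3 C=7266/3121 E=3 F=5006/1991 H=666/205] → run C
t=8: vr[A=3 C=8290/3121 E=3 F=5006/1991 H=666/205] → run F
t=9: vr[A=3 C=8290/3121 E=3 F=6030/1991 H=666/205] → run C
t=10: vr[A=3 C=9314/3121 E=3 F=6030/1991 H=666/205] → run C
t=11: vr[A=3 C=10338/3121 E=3 F=6030/1991 H=666/205] → run A
t=12: vr[A=4 C=10338/3121 E=3 F=6030/1991 H=666/205] → run E
t=13: vr[A=4 C=10338/3121 E=4 F=6030/1991 H=666/205] → run F
t=14: vr[A=4 C=10338/3121 E=4 F=7054/1991 H=666/205] → run H
t=15: vr[A=4 C=10338/3121 E=4 F=7054/1991 H=922/205] → run C
t=16: vr[A=4 C=11362/3121 E=4 F=7054/1991 H=922/205] → run F
t=17: vr[A=4 C=11362/3121 E=4 F=8078/1991 H=922/205] → run C
t=18: vr[A=4 C=12386/3121 E=4 F=8078/1991 H=922/205] → run C
t=19: vr[A=4 E=4 F=8078/1991 H=922/205] → run A
t=20: vr[A=5 E=4 F=8078/1991 H=922/205] → run E
t=21: vr[A=5 F=8078/1991 H=922/205] → run F
t=22: vr[A=5 F=9102/1991 H=922/205] → run H
t=23: vr[A=5 F=9102/1991 H=1178/205] → run F
t=24: vr[A=5 F=10126/1991 H=1178/205] → run A
t=25: vr[F=10126/1991 H=1178/205] → run F
t=26: vr[F=11150/1991 H=1178/205] → run F
t=27: vr[H=1178/205] → run H
t=28: vr[H=1434/205] → run H
t=29: vr[H=338/41] → run H
t=30: (idle)
t=31: (idle)
t=32: (idle)
t=33: (idle)
t=34: (idle)

context switches = 23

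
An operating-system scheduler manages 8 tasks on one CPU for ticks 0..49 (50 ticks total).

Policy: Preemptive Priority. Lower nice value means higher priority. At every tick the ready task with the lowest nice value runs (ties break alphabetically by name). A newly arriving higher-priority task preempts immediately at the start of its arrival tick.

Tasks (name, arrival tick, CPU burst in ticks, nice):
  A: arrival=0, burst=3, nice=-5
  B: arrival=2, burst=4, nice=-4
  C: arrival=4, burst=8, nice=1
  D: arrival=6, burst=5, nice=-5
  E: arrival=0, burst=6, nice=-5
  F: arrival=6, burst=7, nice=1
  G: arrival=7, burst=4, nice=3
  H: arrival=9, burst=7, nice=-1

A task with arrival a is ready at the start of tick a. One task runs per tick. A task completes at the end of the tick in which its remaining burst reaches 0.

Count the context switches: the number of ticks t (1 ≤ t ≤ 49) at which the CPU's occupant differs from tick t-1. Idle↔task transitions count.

t=0: ready={A,E} → run A
t=1: ready={A,E} → run A
t=2: ready={A,B,E} → run A
t=3: ready={B,E} → run E
t=4: ready={B,C,E} → run E
t=5: ready={B,C,E} → run E
t=6: ready={B,C,D,E,F} → run D
t=7: ready={B,C,D,E,F,G} → run D
t=8: ready={B,C,D,E,F,G} → run D
t=9: ready={B,C,D,E,F,G,H} → run D
t=10: ready={B,C,D,E,F,G,H} → run D
t=11: ready={B,C,E,F,G,H} → run E
t=12: ready={B,C,E,F,G,H} → run E
t=13: ready={B,C,E,F,G,H} → run E
t=14: ready={B,C,F,G,H} → run B
t=15: ready={B,C,F,G,H} → run B
t=16: ready={B,C,F,G,H} → run B
t=17: ready={B,C,F,G,H} → run B
t=18: ready={C,F,G,H} → run H
t=19: ready={C,F,G,H} → run H
t=20: ready={C,F,G,H} → run H
t=21: ready={C,F,G,H} → run H
t=22: ready={C,F,G,H} → run H
t=23: ready={C,F,G,H} → run H
t=24: ready={C,F,G,H} → run H
t=25: ready={C,F,G} → run C
t=26: ready={C,F,G} → run C
t=27: ready={C,F,G} → run C
t=28: ready={C,F,G} → run C
t=29: ready={C,F,G} → run C
t=30: ready={C,F,G} → run C
t=31: ready={C,F,G} → run C
t=32: ready={C,F,G} → run C
t=33: ready={F,G} → run F
t=34: ready={F,G} → run F
t=35: ready={F,G} → run F
t=36: ready={F,G} → run F
t=37: ready={F,G} → run F
t=38: ready={F,G} → run F
t=39: ready={F,G} → run F
t=40: ready={G} → run G
t=41: ready={G} → run G
t=42: ready={G} → run G
t=43: ready={G} → run G
t=44: (idle)
t=45: (idle)
t=46: (idle)
t=47: (idle)
t=48: (idle)
t=49: (idle)

context switches = 9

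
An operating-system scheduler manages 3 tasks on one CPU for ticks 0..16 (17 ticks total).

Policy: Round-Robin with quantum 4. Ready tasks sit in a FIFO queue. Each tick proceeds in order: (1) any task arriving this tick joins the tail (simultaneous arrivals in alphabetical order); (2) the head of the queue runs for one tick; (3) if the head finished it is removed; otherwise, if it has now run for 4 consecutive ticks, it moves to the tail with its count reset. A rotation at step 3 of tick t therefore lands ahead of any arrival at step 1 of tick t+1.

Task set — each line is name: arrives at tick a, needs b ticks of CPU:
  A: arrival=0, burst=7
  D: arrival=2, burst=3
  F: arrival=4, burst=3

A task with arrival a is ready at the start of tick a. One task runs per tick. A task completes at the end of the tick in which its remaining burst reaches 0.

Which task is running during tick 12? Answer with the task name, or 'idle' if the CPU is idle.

running at tick 12 = F

t=0: queue=[A] q_used=0 → run A
t=1: queue=[A] q_used=1 → run A
t=2: queue=[A,D] q_used=2 → run A
t=3: queue=[A,D] q_used=3 → run A
t=4: queue=[D,A,F] q_used=0 → run D
t=5: queue=[D,A,F] q_used=1 → run D
t=6: queue=[D,A,F] q_used=2 → run D
t=7: queue=[A,F] q_used=0 → run A
t=8: queue=[A,F] q_used=1 → run A
t=9: queue=[A,F] q_used=2 → run A
t=10: queue=[F] q_used=0 → run F
t=11: queue=[F] q_used=1 → run F
t=12: queue=[F] q_used=2 → run F
t=13: (idle)
t=14: (idle)
t=15: (idle)
t=16: (idle)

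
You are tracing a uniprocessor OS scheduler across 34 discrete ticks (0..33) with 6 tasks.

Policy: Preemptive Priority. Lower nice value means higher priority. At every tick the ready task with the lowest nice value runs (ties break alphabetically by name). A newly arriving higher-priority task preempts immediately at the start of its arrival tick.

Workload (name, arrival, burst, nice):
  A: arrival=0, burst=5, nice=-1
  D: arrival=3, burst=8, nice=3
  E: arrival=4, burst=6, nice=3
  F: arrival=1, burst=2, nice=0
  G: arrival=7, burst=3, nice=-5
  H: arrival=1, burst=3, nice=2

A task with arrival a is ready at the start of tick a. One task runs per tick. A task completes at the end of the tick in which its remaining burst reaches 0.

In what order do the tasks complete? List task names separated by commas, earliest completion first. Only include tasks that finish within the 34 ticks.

completion order = A, F, G, H, D, E

t=0: ready={A} → run A
t=1: ready={A,F,H} → run A
t=2: ready={A,F,H} → run A
t=3: ready={A,D,F,H} → run A
t=4: ready={A,D,E,F,H} → run A
t=5: ready={D,E,F,H} → run F
t=6: ready={D,E,F,H} → run F
t=7: ready={D,E,G,H} → run G
t=8: ready={D,E,G,H} → run G
t=9: ready={D,E,G,H} → run G
t=10: ready={D,E,H} → run H
t=11: ready={D,E,H} → run H
t=12: ready={D,E,H} → run H
t=13: ready={D,E} → run D
t=14: ready={D,E} → run D
t=15: ready={D,E} → run D
t=16: ready={D,E} → run D
t=17: ready={D,E} → run D
t=18: ready={D,E} → run D
t=19: ready={D,E} → run D
t=20: ready={D,E} → run D
t=21: ready={E} → run E
t=22: ready={E} → run E
t=23: ready={E} → run E
t=24: ready={E} → run E
t=25: ready={E} → run E
t=26: ready={E} → run E
t=27: (idle)
t=28: (idle)
t=29: (idle)
t=30: (idle)
t=31: (idle)
t=32: (idle)
t=33: (idle)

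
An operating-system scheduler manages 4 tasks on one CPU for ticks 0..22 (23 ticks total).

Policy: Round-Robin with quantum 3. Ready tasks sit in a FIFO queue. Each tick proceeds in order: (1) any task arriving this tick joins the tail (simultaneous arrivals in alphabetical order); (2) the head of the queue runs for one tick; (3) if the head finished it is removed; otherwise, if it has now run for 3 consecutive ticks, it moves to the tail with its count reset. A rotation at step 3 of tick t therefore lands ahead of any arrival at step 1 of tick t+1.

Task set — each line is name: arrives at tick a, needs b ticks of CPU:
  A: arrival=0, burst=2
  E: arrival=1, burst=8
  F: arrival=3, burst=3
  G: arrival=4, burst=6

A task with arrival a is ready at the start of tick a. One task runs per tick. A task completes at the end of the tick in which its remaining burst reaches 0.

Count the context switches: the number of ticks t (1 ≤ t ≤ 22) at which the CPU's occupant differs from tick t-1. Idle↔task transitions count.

context switches = 7

t=0: queue=[A] q_used=0 → run A
t=1: queue=[A,E] q_used=1 → run A
t=2: queue=[E] q_used=0 → run E
t=3: queue=[E,F] q_used=1 → run E
t=4: queue=[E,F,G] q_used=2 → run E
t=5: queue=[F,G,E] q_used=0 → run F
t=6: queue=[F,G,E] q_used=1 → run F
t=7: queue=[F,G,E] q_used=2 → run F
t=8: queue=[G,E] q_used=0 → run G
t=9: queue=[G,E] q_used=1 → run G
t=10: queue=[G,E] q_used=2 → run G
t=11: queue=[E,G] q_used=0 → run E
t=12: queue=[E,G] q_used=1 → run E
t=13: queue=[E,G] q_used=2 → run E
t=14: queue=[G,E] q_used=0 → run G
t=15: queue=[G,E] q_used=1 → run G
t=16: queue=[G,E] q_used=2 → run G
t=17: queue=[E] q_used=0 → run E
t=18: queue=[E] q_used=1 → run E
t=19: (idle)
t=20: (idle)
t=21: (idle)
t=22: (idle)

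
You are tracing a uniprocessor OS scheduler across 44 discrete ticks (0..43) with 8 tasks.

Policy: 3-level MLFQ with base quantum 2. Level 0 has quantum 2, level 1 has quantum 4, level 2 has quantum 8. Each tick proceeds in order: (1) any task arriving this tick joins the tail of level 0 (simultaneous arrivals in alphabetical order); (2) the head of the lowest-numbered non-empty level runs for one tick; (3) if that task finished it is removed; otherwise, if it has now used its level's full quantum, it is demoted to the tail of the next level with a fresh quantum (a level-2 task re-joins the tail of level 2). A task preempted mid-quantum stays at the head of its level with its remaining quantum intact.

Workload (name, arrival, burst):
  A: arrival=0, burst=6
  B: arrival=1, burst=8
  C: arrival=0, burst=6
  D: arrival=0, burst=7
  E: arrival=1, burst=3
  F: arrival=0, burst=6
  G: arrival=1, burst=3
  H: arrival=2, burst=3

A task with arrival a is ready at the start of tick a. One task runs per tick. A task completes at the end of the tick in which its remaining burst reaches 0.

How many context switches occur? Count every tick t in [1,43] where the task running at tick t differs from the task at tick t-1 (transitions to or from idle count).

t=0: L0/L1/L2 = ACDF/-/- → run A
t=1: L0/L1/L2 = ACDFBEG/-/- → run A
t=2: L0/L1/L2 = CDFBEGH/A/- → run C
t=3: L0/L1/L2 = CDFBEGH/A/- → run C
t=4: L0/L1/L2 = DFBEGH/AC/- → run D
t=5: L0/L1/L2 = DFBEGH/AC/- → run D
t=6: L0/L1/L2 = FBEGH/ACD/- → run F
t=7: L0/L1/L2 = FBEGH/ACD/- → run F
t=8: L0/L1/L2 = BEGH/ACDF/- → run B
t=9: L0/L1/L2 = BEGH/ACDF/- → run B
t=10: L0/L1/L2 = EGH/ACDFB/- → run E
t=11: L0/L1/L2 = EGH/ACDFB/- → run E
t=12: L0/L1/L2 = GH/ACDFBE/- → run G
t=13: L0/L1/L2 = GH/ACDFBE/- → run G
t=14: L0/L1/L2 = H/ACDFBEG/- → run H
t=15: L0/L1/L2 = H/ACDFBEG/- → run H
t=16: L0/L1/L2 = -/ACDFBEGH/- → run A
t=17: L0/L1/L2 = -/ACDFBEGH/- → run A
t=18: L0/L1/L2 = -/ACDFBEGH/- → run A
t=19: L0/L1/L2 = -/ACDFBEGH/- → run A
t=20: L0/L1/L2 = -/CDFBEGH/- → run C
t=21: L0/L1/L2 = -/CDFBEGH/- → run C
t=22: L0/L1/L2 = -/CDFBEGH/- → run C
t=23: L0/L1/L2 = -/CDFBEGH/- → run C
t=24: L0/L1/L2 = -/DFBEGH/- → run D
t=25: L0/L1/L2 = -/DFBEGH/- → run D
t=26: L0/L1/L2 = -/DFBEGH/- → run D
t=27: L0/L1/L2 = -/DFBEGH/- → run D
t=28: L0/L1/L2 = -/FBEGH/D → run F
t=29: L0/L1/L2 = -/FBEGH/D → run F
t=30: L0/L1/L2 = -/FBEGH/D → run F
t=31: L0/L1/L2 = -/FBEGH/D → run F
t=32: L0/L1/L2 = -/BEGH/D → run B
t=33: L0/L1/L2 = -/BEGH/D → run B
t=34: L0/L1/L2 = -/BEGH/D → run B
t=35: L0/L1/L2 = -/BEGH/D → run B
t=36: L0/L1/L2 = -/EGH/DB → run E
t=37: L0/L1/L2 = -/GH/DB → run G
t=38: L0/L1/L2 = -/H/DB → run H
t=39: L0/L1/L2 = -/-/DB → run D
t=40: L0/L1/L2 = -/-/B → run B
t=41: L0/L1/L2 = -/-/B → run B
t=42: (idle)
t=43: (idle)

context switches = 18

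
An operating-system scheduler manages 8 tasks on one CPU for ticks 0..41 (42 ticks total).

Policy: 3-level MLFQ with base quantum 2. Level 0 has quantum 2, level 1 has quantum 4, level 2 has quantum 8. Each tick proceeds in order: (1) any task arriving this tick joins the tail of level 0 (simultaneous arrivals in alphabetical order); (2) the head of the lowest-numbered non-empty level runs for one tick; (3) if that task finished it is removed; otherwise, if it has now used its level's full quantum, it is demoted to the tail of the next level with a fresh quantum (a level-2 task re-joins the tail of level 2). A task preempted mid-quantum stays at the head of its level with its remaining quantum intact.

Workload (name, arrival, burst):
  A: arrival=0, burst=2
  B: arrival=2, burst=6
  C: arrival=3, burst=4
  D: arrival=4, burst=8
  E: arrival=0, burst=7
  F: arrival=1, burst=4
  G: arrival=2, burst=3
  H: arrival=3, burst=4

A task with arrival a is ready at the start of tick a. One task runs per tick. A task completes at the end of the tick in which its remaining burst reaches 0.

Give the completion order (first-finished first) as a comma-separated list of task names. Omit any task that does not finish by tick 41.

completion order = A, F, B, G, C, H, E, D

t=0: L0/L1/L2 = AE/-/- → run A
t=1: L0/L1/L2 = AEF/-/- → run A
t=2: L0/L1/L2 = EFBG/-/- → run E
t=3: L0/L1/L2 = EFBGCH/-/- → run E
t=4: L0/L1/L2 = FBGCHD/E/- → run F
t=5: L0/L1/L2 = FBGCHD/E/- → run F
t=6: L0/L1/L2 = BGCHD/EF/- → run B
t=7: L0/L1/L2 = BGCHD/EF/- → run B
t=8: L0/L1/L2 = GCHD/EFB/- → run G
t=9: L0/L1/L2 = GCHD/EFB/- → run G
t=10: L0/L1/L2 = CHD/EFBG/- → run C
t=11: L0/L1/L2 = CHD/EFBG/- → run C
t=12: L0/L1/L2 = HD/EFBGC/- → run H
t=13: L0/L1/L2 = HD/EFBGC/- → run H
t=14: L0/L1/L2 = D/EFBGCH/- → run D
t=15: L0/L1/L2 = D/EFBGCH/- → run D
t=16: L0/L1/L2 = -/EFBGCHD/- → run E
t=17: L0/L1/L2 = -/EFBGCHD/- → run E
t=18: L0/L1/L2 = -/EFBGCHD/- → run E
t=19: L0/L1/L2 = -/EFBGCHD/- → run E
t=20: L0/L1/L2 = -/FBGCHD/E → run F
t=21: L0/L1/L2 = -/FBGCHD/E → run F
t=22: L0/L1/L2 = -/BGCHD/E → run B
t=23: L0/L1/L2 = -/BGCHD/E → run B
t=24: L0/L1/L2 = -/BGCHD/E → run B
t=25: L0/L1/L2 = -/BGCHD/E → run B
t=26: L0/L1/L2 = -/GCHD/E → run G
t=27: L0/L1/L2 = -/CHD/E → run C
t=28: L0/L1/L2 = -/CHD/E → run C
t=29: L0/L1/L2 = -/HD/E → run H
t=30: L0/L1/L2 = -/HD/E → run H
t=31: L0/L1/L2 = -/D/E → run D
t=32: L0/L1/L2 = -/D/E → run D
t=33: L0/L1/L2 = -/D/E → run D
t=34: L0/L1/L2 = -/D/E → run D
t=35: L0/L1/L2 = -/-/ED → run E
t=36: L0/L1/L2 = -/-/D → run D
t=37: L0/L1/L2 = -/-/D → run D
t=38: (idle)
t=39: (idle)
t=40: (idle)
t=41: (idle)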